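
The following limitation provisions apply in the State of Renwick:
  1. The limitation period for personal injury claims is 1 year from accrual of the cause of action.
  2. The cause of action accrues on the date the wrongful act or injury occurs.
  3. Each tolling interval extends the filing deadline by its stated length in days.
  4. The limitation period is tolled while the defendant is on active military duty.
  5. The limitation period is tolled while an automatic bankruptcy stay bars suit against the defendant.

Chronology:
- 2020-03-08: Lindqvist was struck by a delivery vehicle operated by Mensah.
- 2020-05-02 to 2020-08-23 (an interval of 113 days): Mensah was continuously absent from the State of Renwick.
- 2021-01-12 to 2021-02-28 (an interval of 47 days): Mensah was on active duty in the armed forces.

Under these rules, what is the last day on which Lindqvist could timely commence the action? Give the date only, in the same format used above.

The cause of action accrued on 2020-03-08, the date of the act.
1 year from 2020-03-08 is 2021-03-08.
The defendant's active military service from 2021-01-12 to 2021-02-28 tolled the period for 47 days, extending the deadline to 2021-04-24.
No stated provision tolls the period for the defendant's absence, so the interval from 2020-05-02 to 2020-08-23 has no effect on the deadline.

2021-04-24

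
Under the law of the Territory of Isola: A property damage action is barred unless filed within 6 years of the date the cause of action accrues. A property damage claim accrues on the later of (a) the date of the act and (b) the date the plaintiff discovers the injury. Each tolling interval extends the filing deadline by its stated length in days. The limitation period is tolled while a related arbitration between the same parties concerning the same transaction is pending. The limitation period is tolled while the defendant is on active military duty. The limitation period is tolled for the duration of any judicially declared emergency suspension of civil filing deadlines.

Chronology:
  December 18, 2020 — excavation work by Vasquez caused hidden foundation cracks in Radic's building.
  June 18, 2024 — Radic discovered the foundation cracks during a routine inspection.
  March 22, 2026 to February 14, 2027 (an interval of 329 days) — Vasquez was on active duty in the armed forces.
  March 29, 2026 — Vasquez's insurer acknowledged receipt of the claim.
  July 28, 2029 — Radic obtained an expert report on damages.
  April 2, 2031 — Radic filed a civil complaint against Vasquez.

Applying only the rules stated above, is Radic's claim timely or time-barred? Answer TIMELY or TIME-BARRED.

Because discovery on June 18, 2024 post-dates the December 18, 2020 act, accrual under the later-of rule falls on June 18, 2024.
The untolled deadline — 6 years after June 18, 2024 — is June 18, 2030.
Because the defendant's active military service ran from March 22, 2026 to February 14, 2027, the deadline is extended by 329 days to May 13, 2031.
Nothing else in the chronology tolls or restarts the period.
Filing on April 2, 2031 beat the May 13, 2031 deadline — the action is timely.

TIMELY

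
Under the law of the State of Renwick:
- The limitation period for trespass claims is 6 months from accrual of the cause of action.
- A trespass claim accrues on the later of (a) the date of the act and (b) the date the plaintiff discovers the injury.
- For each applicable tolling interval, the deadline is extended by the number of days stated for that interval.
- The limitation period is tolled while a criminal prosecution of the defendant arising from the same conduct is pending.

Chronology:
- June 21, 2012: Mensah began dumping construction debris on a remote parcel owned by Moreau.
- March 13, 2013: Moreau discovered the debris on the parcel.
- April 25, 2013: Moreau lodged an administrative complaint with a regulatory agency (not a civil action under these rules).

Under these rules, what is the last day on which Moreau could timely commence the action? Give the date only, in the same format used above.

September 13, 2013

The claim accrued on March 13, 2013 — the later of the June 21, 2012 act and the March 13, 2013 discovery.
Adding the 6 months base period to March 13, 2013 gives a deadline of September 13, 2013, before any tolling.
The other events in the timeline have no effect on the limitation period under the stated rules.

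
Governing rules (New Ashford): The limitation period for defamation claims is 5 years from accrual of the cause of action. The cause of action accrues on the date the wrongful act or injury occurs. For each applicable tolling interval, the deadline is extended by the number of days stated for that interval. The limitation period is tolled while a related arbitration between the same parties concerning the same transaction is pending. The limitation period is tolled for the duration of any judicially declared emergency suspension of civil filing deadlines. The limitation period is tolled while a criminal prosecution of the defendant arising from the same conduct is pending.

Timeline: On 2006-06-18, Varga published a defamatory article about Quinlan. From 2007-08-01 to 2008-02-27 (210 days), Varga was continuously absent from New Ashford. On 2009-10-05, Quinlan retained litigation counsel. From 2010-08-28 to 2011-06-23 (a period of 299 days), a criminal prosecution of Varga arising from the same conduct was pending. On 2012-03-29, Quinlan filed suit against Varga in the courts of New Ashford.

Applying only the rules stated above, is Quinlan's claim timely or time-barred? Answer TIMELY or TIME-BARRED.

The claim accrued on 2006-06-18, when the wrongful act occurred.
Adding the 5 years base period to 2006-06-18 gives a deadline of 2011-06-18, before any tolling.
The period was tolled for 299 days by the pending criminal prosecution (2010-08-28 to 2011-06-23), pushing the deadline to 2012-04-12.
No stated provision tolls the period for the defendant's absence, so the interval from 2007-08-01 to 2008-02-27 has no effect on the deadline.
The other events in the timeline have no effect on the limitation period under the stated rules.
Filing on 2012-03-29 beat the 2012-04-12 deadline — the action is timely.

TIMELY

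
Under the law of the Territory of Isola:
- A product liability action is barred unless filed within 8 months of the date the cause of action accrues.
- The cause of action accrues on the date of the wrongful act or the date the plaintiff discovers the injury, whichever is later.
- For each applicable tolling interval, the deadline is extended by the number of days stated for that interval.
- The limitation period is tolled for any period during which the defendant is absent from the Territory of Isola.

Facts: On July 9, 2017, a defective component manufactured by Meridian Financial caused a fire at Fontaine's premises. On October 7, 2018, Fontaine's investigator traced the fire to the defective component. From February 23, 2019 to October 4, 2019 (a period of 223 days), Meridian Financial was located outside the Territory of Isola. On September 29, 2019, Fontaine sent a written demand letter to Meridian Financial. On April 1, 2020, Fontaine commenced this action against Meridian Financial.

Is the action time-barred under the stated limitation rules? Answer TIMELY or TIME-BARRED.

Taking the later of the act (July 9, 2017) and discovery (October 7, 2018), the claim accrued on October 7, 2018.
The untolled deadline — 8 months after October 7, 2018 — is June 7, 2019.
The defendant's absence from the jurisdiction from February 23, 2019 to October 4, 2019 tolled the period for 223 days, extending the deadline to January 16, 2020.
The other events in the timeline have no effect on the limitation period under the stated rules.
Fontaine filed on April 1, 2020, after the January 16, 2020 deadline, so the action is time-barred.

TIME-BARRED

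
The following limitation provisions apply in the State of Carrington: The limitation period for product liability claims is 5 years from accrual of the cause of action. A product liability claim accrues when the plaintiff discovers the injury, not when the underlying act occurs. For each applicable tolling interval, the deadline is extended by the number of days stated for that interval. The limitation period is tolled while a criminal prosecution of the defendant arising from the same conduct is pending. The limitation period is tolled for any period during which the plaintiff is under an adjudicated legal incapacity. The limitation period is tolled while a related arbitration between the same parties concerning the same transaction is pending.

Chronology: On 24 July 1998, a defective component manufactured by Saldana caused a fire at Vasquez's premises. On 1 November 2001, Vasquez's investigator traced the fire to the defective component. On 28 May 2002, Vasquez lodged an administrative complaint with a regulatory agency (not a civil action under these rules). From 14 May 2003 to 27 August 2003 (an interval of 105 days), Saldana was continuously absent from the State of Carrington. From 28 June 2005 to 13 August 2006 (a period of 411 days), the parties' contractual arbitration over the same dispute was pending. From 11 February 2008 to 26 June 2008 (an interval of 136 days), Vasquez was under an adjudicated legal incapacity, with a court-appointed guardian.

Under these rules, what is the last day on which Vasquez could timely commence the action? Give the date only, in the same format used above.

17 December 2007

Under the discovery rule, the claim accrued on 1 November 2001, when Vasquez discovered the injury — not on the 24 July 1998 date of the underlying act.
Adding the 5 years base period to 1 November 2001 gives a deadline of 1 November 2006, before any tolling.
The pending related arbitration from 28 June 2005 to 13 August 2006 tolled the period for 411 days, extending the deadline to 17 December 2007.
By the time the plaintiff's legal incapacity began on 11 February 2008, the limitation period had already expired on 17 December 2007; that interval cannot revive it.
No stated provision tolls the period for the defendant's absence, so the interval from 14 May 2003 to 27 August 2003 has no effect on the deadline.
Nothing else in the chronology tolls or restarts the period.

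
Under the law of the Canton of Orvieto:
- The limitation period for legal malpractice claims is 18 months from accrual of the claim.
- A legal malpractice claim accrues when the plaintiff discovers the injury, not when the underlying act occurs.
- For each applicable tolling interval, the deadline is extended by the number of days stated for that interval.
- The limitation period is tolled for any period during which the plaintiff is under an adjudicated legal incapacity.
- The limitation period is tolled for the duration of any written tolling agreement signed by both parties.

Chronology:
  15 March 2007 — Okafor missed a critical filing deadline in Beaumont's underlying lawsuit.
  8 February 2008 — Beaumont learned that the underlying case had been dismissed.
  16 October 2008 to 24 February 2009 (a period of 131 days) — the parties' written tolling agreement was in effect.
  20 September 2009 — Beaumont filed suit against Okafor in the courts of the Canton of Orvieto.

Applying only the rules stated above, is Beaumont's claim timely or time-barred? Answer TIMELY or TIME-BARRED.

TIMELY

Accrual is tied to discovery, so the period began on 8 February 2008 rather than on 15 March 2007 when the act occurred.
The untolled deadline — 18 months after 8 February 2008 — is 8 August 2009.
The period was tolled for 131 days by the written tolling agreement (16 October 2008 to 24 February 2009), pushing the deadline to 17 December 2009.
The 20 September 2009 filing precedes the 17 December 2009 deadline; the claim is timely.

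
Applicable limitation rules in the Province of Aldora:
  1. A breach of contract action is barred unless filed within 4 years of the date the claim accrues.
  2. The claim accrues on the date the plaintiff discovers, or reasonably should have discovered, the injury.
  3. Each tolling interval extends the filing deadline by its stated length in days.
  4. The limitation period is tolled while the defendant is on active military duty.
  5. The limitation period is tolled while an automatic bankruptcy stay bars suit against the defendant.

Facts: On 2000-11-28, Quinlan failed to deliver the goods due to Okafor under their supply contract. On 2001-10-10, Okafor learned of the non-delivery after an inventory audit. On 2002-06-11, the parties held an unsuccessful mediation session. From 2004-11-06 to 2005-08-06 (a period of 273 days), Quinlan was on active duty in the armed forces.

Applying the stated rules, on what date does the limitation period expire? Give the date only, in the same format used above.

2006-07-10

Under the discovery rule, the claim accrued on 2001-10-10, when Okafor discovered the injury — not on the 2000-11-28 date of the underlying act.
4 years from 2001-10-10 is 2005-10-10.
The defendant's active military service from 2004-11-06 to 2005-08-06 tolled the period for 273 days, extending the deadline to 2006-07-10.
Nothing else in the chronology tolls or restarts the period.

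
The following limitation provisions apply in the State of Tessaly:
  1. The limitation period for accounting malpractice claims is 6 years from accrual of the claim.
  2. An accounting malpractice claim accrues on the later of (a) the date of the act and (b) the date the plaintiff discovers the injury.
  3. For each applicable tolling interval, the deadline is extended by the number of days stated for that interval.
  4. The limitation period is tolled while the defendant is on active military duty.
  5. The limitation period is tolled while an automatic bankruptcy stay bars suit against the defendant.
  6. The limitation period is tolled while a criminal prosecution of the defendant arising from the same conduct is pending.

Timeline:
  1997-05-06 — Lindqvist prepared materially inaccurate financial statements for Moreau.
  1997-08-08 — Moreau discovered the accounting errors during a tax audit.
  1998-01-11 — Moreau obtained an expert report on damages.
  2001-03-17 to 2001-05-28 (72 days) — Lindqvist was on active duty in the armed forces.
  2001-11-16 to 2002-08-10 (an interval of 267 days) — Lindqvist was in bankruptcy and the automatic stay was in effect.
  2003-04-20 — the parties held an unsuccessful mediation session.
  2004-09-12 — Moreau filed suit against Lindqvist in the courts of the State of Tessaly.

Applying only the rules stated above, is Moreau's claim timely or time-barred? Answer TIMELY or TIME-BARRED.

Taking the later of the act (1997-05-06) and discovery (1997-08-08), the claim accrued on 1997-08-08.
6 years from 1997-08-08 is 2003-08-08.
Because the defendant's active military service ran from 2001-03-17 to 2001-05-28, the deadline is extended by 72 days to 2003-10-19.
The automatic bankruptcy stay from 2001-11-16 to 2002-08-10 tolled the period for 267 days, extending the deadline to 2004-07-12.
None of the other events listed affects the running of the period under the stated rules.
Filing on 2004-09-12 missed the 2004-07-12 deadline — the action is time-barred.

TIME-BARRED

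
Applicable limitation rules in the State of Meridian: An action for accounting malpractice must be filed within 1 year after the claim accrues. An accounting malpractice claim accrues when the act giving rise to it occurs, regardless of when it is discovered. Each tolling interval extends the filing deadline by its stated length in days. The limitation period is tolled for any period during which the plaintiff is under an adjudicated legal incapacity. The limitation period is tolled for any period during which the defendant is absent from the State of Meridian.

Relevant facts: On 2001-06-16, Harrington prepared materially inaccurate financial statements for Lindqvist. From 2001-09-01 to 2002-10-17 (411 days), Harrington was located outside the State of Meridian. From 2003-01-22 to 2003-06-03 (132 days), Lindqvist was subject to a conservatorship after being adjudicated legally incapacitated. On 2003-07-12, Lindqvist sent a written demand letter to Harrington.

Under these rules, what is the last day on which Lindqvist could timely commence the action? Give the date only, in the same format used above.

2003-12-11

The claim accrued on 2001-06-16, when the wrongful act occurred.
The untolled deadline — 1 year after 2001-06-16 — is 2002-06-16.
The defendant's absence from the jurisdiction from 2001-09-01 to 2002-10-17 tolled the period for 411 days, extending the deadline to 2003-08-01.
The plaintiff's legal incapacity from 2003-01-22 to 2003-06-03 tolled the period for 132 days, extending the deadline to 2003-12-11.
Nothing else in the chronology tolls or restarts the period.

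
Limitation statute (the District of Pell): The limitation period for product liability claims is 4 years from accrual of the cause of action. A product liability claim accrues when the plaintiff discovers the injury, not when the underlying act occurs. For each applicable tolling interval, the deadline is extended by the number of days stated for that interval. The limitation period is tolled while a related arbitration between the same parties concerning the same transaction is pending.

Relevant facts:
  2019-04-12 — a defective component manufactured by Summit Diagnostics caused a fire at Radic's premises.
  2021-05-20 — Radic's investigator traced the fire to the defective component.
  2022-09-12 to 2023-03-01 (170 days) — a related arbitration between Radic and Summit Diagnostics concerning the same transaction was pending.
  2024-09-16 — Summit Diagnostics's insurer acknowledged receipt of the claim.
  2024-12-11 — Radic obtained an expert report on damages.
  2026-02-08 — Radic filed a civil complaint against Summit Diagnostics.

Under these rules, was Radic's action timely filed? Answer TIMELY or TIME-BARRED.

Accrual is tied to discovery, so the period began on 2021-05-20 rather than on 2019-04-12 when the act occurred.
The untolled deadline — 4 years after 2021-05-20 — is 2025-05-20.
Because the pending related arbitration ran from 2022-09-12 to 2023-03-01, the deadline is extended by 170 days to 2025-11-06.
None of the other events listed affects the running of the period under the stated rules.
The 2026-02-08 filing falls after the 2025-11-06 deadline; the claim is time-barred.

TIME-BARRED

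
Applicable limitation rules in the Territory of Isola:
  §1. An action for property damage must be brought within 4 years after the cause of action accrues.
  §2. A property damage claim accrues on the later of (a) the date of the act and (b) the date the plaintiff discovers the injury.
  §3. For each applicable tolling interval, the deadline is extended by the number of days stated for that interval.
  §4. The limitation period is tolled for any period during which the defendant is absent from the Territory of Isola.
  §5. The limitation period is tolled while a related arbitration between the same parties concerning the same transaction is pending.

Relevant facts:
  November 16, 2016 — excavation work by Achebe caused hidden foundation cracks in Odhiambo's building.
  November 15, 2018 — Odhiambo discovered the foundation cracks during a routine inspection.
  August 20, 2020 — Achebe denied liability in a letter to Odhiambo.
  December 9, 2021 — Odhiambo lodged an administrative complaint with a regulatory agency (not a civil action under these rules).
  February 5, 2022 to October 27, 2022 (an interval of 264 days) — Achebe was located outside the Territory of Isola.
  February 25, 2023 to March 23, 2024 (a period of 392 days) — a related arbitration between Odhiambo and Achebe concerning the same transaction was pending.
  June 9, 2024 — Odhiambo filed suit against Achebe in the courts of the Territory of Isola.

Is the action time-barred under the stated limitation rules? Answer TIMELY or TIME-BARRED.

TIMELY

Because discovery on November 15, 2018 post-dates the November 16, 2016 act, accrual under the later-of rule falls on November 15, 2018.
4 years from November 15, 2018 is November 15, 2022.
The defendant's absence from the jurisdiction from February 5, 2022 to October 27, 2022 tolled the period for 264 days, extending the deadline to August 6, 2023.
The period was tolled for 392 days by the pending related arbitration (February 25, 2023 to March 23, 2024), pushing the deadline to September 1, 2024.
None of the other events listed affects the running of the period under the stated rules.
The June 9, 2024 filing precedes the September 1, 2024 deadline; the claim is timely.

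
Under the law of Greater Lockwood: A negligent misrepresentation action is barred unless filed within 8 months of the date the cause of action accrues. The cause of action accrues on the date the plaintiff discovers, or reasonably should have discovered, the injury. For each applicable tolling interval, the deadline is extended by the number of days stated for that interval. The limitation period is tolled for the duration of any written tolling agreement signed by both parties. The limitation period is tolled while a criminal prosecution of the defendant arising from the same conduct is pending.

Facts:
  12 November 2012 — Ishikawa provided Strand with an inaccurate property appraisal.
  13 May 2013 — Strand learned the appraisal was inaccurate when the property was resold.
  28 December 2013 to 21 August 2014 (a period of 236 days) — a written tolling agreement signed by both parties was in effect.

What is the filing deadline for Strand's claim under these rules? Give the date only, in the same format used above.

6 September 2014

Under the discovery rule, the claim accrued on 13 May 2013, when Strand discovered the injury — not on the 12 November 2012 date of the underlying act.
Adding the 8 months base period to 13 May 2013 gives a deadline of 13 January 2014, before any tolling.
The written tolling agreement from 28 December 2013 to 21 August 2014 tolled the period for 236 days, extending the deadline to 6 September 2014.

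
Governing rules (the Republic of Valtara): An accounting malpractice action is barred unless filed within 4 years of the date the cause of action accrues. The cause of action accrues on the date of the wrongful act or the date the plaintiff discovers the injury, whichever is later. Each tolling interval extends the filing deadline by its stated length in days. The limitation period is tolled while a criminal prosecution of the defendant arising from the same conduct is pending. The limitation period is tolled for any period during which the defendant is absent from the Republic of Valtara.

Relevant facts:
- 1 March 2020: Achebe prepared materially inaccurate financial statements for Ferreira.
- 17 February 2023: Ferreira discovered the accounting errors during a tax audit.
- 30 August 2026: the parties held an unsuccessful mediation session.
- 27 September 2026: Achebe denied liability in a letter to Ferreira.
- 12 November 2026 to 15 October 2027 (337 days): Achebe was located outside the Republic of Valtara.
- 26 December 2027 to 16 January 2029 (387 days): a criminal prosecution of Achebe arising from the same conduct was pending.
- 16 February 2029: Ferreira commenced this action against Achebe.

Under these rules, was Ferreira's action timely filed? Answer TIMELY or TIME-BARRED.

TIME-BARRED

The claim accrued on 17 February 2023 — the later of the 1 March 2020 act and the 17 February 2023 discovery.
Adding the 4 years base period to 17 February 2023 gives a deadline of 17 February 2027, before any tolling.
The defendant's absence from the jurisdiction from 12 November 2026 to 15 October 2027 tolled the period for 337 days, extending the deadline to 20 January 2028.
The pending criminal prosecution from 26 December 2027 to 16 January 2029 tolled the period for 387 days, extending the deadline to 10 February 2029.
Nothing else in the chronology tolls or restarts the period.
Ferreira filed on 16 February 2029, after the 10 February 2029 deadline, so the action is time-barred.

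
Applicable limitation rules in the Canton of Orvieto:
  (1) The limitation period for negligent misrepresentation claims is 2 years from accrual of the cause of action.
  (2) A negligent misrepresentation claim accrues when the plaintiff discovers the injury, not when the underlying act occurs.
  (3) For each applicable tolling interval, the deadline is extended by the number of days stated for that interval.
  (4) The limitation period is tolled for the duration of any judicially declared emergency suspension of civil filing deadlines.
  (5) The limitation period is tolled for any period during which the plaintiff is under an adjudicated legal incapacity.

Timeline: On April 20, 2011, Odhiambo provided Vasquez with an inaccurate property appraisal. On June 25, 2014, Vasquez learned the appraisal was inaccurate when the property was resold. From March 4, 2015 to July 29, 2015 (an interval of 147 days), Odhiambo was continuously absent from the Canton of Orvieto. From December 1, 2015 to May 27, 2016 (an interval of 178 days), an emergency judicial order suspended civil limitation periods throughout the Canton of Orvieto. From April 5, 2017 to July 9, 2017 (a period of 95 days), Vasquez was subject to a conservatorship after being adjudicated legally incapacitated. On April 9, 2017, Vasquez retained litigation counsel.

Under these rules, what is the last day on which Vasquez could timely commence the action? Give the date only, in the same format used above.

December 20, 2016

Accrual is tied to discovery, so the period began on June 25, 2014 rather than on April 20, 2011 when the act occurred.
The untolled deadline — 2 years after June 25, 2014 — is June 25, 2016.
The period was tolled for 178 days by the emergency suspension of filing deadlines (December 1, 2015 to May 27, 2016), pushing the deadline to December 20, 2016.
The plaintiff's legal incapacity from April 5, 2017 to July 9, 2017 began after the period had already run on December 20, 2016, so it has no tolling effect.
No stated provision tolls the period for the defendant's absence, so the interval from March 4, 2015 to July 29, 2015 has no effect on the deadline.
None of the other events listed affects the running of the period under the stated rules.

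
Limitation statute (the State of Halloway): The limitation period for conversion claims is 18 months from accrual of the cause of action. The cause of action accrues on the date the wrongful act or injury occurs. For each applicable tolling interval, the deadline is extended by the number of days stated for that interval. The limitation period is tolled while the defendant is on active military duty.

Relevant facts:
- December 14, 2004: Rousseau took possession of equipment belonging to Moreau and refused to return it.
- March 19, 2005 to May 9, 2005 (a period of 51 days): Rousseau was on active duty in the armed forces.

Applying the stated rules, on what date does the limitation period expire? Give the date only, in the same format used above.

The claim accrued on December 14, 2004, when the wrongful act occurred.
The untolled deadline — 18 months after December 14, 2004 — is June 14, 2006.
Because the defendant's active military service ran from March 19, 2005 to May 9, 2005, the deadline is extended by 51 days to August 4, 2006.

August 4, 2006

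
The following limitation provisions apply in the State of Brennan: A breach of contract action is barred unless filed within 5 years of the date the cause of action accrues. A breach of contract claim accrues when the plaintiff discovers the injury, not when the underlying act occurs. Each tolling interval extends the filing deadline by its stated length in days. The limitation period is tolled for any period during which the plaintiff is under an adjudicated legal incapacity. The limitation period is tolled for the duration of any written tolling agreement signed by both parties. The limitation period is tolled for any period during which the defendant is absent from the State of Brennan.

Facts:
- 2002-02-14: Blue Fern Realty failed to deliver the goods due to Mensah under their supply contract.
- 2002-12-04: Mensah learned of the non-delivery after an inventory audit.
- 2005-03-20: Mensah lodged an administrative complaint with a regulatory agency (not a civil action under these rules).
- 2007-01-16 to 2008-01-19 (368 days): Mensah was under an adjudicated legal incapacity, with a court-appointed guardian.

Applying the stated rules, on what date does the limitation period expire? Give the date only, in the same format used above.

2008-12-06

Under the discovery rule, the claim accrued on 2002-12-04, when Mensah discovered the injury — not on the 2002-02-14 date of the underlying act.
Adding the 5 years base period to 2002-12-04 gives a deadline of 2007-12-04, before any tolling.
The period was tolled for 368 days by the plaintiff's legal incapacity (2007-01-16 to 2008-01-19), pushing the deadline to 2008-12-06.
The other events in the timeline have no effect on the limitation period under the stated rules.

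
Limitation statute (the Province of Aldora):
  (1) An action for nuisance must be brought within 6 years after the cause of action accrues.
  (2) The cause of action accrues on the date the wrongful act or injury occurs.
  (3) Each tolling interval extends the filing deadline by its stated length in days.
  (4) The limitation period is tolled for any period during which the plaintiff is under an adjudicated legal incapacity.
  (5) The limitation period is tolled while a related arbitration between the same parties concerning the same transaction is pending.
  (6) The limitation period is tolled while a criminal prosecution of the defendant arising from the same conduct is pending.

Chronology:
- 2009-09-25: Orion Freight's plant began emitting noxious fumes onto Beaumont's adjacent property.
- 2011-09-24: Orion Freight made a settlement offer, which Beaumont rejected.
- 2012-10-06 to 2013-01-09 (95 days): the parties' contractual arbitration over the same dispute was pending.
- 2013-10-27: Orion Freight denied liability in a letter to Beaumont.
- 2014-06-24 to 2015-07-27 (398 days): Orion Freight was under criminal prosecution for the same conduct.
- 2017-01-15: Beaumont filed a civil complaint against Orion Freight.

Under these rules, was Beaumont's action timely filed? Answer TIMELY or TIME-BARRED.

TIMELY

The claim accrued on 2009-09-25, when the wrongful act occurred.
Adding the 6 years base period to 2009-09-25 gives a deadline of 2015-09-25, before any tolling.
The pending related arbitration from 2012-10-06 to 2013-01-09 tolled the period for 95 days, extending the deadline to 2015-12-29.
The pending criminal prosecution from 2014-06-24 to 2015-07-27 tolled the period for 398 days, extending the deadline to 2017-01-30.
None of the other events listed affects the running of the period under the stated rules.
Filing on 2017-01-15 beat the 2017-01-30 deadline — the action is timely.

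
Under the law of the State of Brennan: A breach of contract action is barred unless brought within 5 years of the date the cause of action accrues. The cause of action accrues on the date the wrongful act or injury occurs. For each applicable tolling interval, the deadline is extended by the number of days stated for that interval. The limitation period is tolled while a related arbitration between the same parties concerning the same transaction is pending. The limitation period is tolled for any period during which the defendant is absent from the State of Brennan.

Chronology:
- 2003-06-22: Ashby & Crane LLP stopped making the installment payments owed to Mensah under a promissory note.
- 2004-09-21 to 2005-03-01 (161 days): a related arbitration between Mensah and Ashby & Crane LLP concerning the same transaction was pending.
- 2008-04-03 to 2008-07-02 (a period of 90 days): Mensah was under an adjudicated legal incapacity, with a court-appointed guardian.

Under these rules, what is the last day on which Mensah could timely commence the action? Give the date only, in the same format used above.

The cause of action accrued on 2003-06-22, the date of the act.
5 years from 2003-06-22 is 2008-06-22.
The period was tolled for 161 days by the pending related arbitration (2004-09-21 to 2005-03-01), pushing the deadline to 2008-11-30.
No stated provision tolls the period for the plaintiff's incapacity, so the interval from 2008-04-03 to 2008-07-02 has no effect on the deadline.

2008-11-30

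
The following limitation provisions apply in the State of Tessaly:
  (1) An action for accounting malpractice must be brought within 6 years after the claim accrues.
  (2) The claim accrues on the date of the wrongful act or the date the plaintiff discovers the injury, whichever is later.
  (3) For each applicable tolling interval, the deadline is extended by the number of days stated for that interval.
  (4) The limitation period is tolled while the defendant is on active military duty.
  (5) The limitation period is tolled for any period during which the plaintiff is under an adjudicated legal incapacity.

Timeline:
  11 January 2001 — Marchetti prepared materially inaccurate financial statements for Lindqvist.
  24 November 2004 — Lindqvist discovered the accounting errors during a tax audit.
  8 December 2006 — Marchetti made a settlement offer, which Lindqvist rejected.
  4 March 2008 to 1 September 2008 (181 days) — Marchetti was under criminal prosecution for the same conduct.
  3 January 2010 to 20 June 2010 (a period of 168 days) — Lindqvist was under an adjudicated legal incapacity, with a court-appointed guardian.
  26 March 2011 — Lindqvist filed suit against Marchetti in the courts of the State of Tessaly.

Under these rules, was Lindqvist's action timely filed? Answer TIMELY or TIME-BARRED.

TIMELY

Because discovery on 24 November 2004 post-dates the 11 January 2001 act, accrual under the later-of rule falls on 24 November 2004.
Adding the 6 years base period to 24 November 2004 gives a deadline of 24 November 2010, before any tolling.
Because the plaintiff's legal incapacity ran from 3 January 2010 to 20 June 2010, the deadline is extended by 168 days to 11 May 2011.
No stated provision tolls the period for a criminal prosecution, so the interval from 4 March 2008 to 1 September 2008 has no effect on the deadline.
Nothing else in the chronology tolls or restarts the period.
Lindqvist filed on 26 March 2011, before the 11 May 2011 deadline, so the action is timely.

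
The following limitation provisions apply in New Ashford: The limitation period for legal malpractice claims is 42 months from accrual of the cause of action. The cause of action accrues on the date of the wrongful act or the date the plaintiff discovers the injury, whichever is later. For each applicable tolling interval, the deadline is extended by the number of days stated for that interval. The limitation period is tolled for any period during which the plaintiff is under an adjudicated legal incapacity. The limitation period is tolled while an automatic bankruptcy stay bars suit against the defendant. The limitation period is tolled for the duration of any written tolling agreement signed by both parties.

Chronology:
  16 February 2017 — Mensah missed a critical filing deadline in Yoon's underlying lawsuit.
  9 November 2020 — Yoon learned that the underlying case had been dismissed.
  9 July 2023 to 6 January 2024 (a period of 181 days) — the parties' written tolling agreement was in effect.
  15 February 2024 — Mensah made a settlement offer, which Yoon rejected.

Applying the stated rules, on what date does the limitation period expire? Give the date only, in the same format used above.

Because discovery on 9 November 2020 post-dates the 16 February 2017 act, accrual under the later-of rule falls on 9 November 2020.
The untolled deadline — 42 months after 9 November 2020 — is 9 May 2024.
The written tolling agreement from 9 July 2023 to 6 January 2024 tolled the period for 181 days, extending the deadline to 6 November 2024.
None of the other events listed affects the running of the period under the stated rules.

6 November 2024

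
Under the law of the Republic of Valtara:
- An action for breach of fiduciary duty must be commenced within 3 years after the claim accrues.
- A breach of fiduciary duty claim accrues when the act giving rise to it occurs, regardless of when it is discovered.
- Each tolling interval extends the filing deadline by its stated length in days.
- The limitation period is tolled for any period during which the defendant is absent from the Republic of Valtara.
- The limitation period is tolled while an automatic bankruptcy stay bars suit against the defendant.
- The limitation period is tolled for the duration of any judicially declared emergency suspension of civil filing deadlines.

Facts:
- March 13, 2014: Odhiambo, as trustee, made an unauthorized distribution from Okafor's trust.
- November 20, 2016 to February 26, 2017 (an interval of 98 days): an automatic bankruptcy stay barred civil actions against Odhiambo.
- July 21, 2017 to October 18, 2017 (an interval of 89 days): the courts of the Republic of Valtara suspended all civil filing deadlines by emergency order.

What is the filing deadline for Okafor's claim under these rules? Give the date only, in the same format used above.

The claim accrued on March 13, 2014, the date of the act.
Adding the 3 years base period to March 13, 2014 gives a deadline of March 13, 2017, before any tolling.
The period was tolled for 98 days by the automatic bankruptcy stay (November 20, 2016 to February 26, 2017), pushing the deadline to June 19, 2017.
The emergency suspension of filing deadlines from July 21, 2017 to October 18, 2017 began after the period had already run on June 19, 2017, so it has no tolling effect.

June 19, 2017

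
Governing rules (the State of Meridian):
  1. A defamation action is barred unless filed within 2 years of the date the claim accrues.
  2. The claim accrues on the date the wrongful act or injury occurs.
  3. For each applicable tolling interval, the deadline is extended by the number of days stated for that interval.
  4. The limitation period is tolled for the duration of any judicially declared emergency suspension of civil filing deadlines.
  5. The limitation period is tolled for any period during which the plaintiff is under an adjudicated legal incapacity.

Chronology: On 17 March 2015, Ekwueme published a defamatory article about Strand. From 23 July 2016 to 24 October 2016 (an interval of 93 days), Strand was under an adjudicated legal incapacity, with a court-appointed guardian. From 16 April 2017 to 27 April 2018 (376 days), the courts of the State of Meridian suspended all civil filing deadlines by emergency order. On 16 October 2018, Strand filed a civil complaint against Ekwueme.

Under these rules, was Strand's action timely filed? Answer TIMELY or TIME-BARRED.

The limitation period began to run on 17 March 2015.
2 years from 17 March 2015 is 17 March 2017.
Because the plaintiff's legal incapacity ran from 23 July 2016 to 24 October 2016, the deadline is extended by 93 days to 18 June 2017.
The period was tolled for 376 days by the emergency suspension of filing deadlines (16 April 2017 to 27 April 2018), pushing the deadline to 29 June 2018.
Filing on 16 October 2018 missed the 29 June 2018 deadline — the action is time-barred.

TIME-BARRED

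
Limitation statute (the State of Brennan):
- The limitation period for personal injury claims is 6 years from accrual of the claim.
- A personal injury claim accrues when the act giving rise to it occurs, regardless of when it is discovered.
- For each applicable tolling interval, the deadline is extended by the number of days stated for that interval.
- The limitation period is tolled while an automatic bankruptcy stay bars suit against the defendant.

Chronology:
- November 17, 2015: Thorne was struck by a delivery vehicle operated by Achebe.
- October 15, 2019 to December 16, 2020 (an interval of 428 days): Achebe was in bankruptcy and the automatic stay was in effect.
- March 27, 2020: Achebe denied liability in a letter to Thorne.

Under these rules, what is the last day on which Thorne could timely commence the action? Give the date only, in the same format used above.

January 19, 2023

The limitation period began to run on November 17, 2015.
6 years from November 17, 2015 is November 17, 2021.
Because the automatic bankruptcy stay ran from October 15, 2019 to December 16, 2020, the deadline is extended by 428 days to January 19, 2023.
None of the other events listed affects the running of the period under the stated rules.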